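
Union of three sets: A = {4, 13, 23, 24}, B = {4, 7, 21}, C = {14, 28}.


A ∪ B = {4, 7, 13, 21, 23, 24}
(A ∪ B) ∪ C = {4, 7, 13, 14, 21, 23, 24, 28}

A ∪ B ∪ C = {4, 7, 13, 14, 21, 23, 24, 28}


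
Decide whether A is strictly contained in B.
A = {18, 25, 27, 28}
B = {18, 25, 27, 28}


A ⊂ B requires: A ⊆ B AND A ≠ B.
A ⊆ B? Yes
A = B? Yes
A = B, so A is not a PROPER subset.

No, A is not a proper subset of B


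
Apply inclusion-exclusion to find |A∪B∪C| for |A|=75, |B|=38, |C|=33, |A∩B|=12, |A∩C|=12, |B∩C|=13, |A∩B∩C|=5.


|A∪B∪C| = |A|+|B|+|C| - |A∩B|-|A∩C|-|B∩C| + |A∩B∩C|
= 75+38+33 - 12-12-13 + 5
= 146 - 37 + 5
= 114

|A ∪ B ∪ C| = 114


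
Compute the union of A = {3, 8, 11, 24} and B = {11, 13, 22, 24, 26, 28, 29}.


A ∪ B = all elements in A or B (or both)
A = {3, 8, 11, 24}
B = {11, 13, 22, 24, 26, 28, 29}
A ∪ B = {3, 8, 11, 13, 22, 24, 26, 28, 29}

A ∪ B = {3, 8, 11, 13, 22, 24, 26, 28, 29}


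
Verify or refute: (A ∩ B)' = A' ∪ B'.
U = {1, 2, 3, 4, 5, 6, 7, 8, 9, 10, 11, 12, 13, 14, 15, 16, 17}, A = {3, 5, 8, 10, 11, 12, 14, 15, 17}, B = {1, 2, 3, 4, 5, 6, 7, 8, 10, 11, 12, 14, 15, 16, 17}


LHS: A ∩ B = {3, 5, 8, 10, 11, 12, 14, 15, 17}
(A ∩ B)' = U \ (A ∩ B) = {1, 2, 4, 6, 7, 9, 13, 16}
A' = {1, 2, 4, 6, 7, 9, 13, 16}, B' = {9, 13}
Claimed RHS: A' ∪ B' = {1, 2, 4, 6, 7, 9, 13, 16}
Identity is VALID: LHS = RHS = {1, 2, 4, 6, 7, 9, 13, 16} ✓

Identity is valid. (A ∩ B)' = A' ∪ B' = {1, 2, 4, 6, 7, 9, 13, 16}


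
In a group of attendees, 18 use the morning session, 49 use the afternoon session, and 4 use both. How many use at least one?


|A ∪ B| = |A| + |B| - |A ∩ B|
= 18 + 49 - 4
= 63

|A ∪ B| = 63


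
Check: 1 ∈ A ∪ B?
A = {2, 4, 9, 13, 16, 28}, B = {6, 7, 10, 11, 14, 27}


A = {2, 4, 9, 13, 16, 28}, B = {6, 7, 10, 11, 14, 27}
A ∪ B = all elements in A or B
A ∪ B = {2, 4, 6, 7, 9, 10, 11, 13, 14, 16, 27, 28}
Checking if 1 ∈ A ∪ B
1 is not in A ∪ B → False

1 ∉ A ∪ B


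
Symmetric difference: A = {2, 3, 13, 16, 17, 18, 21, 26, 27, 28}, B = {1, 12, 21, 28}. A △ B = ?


A △ B = (A \ B) ∪ (B \ A) = elements in exactly one of A or B
A \ B = {2, 3, 13, 16, 17, 18, 26, 27}
B \ A = {1, 12}
A △ B = {1, 2, 3, 12, 13, 16, 17, 18, 26, 27}

A △ B = {1, 2, 3, 12, 13, 16, 17, 18, 26, 27}


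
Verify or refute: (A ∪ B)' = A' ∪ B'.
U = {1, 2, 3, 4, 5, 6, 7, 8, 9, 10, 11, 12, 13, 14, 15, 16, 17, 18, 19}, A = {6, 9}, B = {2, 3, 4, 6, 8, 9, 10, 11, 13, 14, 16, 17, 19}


LHS: A ∪ B = {2, 3, 4, 6, 8, 9, 10, 11, 13, 14, 16, 17, 19}
(A ∪ B)' = U \ (A ∪ B) = {1, 5, 7, 12, 15, 18}
A' = {1, 2, 3, 4, 5, 7, 8, 10, 11, 12, 13, 14, 15, 16, 17, 18, 19}, B' = {1, 5, 7, 12, 15, 18}
Claimed RHS: A' ∪ B' = {1, 2, 3, 4, 5, 7, 8, 10, 11, 12, 13, 14, 15, 16, 17, 18, 19}
Identity is INVALID: LHS = {1, 5, 7, 12, 15, 18} but the RHS claimed here equals {1, 2, 3, 4, 5, 7, 8, 10, 11, 12, 13, 14, 15, 16, 17, 18, 19}. The correct form is (A ∪ B)' = A' ∩ B'.

Identity is invalid: (A ∪ B)' = {1, 5, 7, 12, 15, 18} but A' ∪ B' = {1, 2, 3, 4, 5, 7, 8, 10, 11, 12, 13, 14, 15, 16, 17, 18, 19}. The correct De Morgan law is (A ∪ B)' = A' ∩ B'.


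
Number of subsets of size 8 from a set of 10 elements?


C(n,k) = n! / (k!(n-k)!)
C(10,8) = 10! / (8!2!)
= 45

C(10,8) = 45


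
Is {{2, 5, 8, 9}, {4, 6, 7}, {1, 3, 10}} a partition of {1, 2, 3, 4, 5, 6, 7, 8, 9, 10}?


A partition requires: (1) non-empty parts, (2) pairwise disjoint, (3) union = U
Parts: {2, 5, 8, 9}, {4, 6, 7}, {1, 3, 10}
Union of parts: {1, 2, 3, 4, 5, 6, 7, 8, 9, 10}
U = {1, 2, 3, 4, 5, 6, 7, 8, 9, 10}
All non-empty? True
Pairwise disjoint? True
Covers U? True

Yes, valid partition


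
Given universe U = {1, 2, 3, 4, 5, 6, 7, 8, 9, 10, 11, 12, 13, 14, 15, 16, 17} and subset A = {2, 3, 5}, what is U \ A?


Aᶜ = U \ A = elements in U but not in A
U = {1, 2, 3, 4, 5, 6, 7, 8, 9, 10, 11, 12, 13, 14, 15, 16, 17}
A = {2, 3, 5}
Aᶜ = {1, 4, 6, 7, 8, 9, 10, 11, 12, 13, 14, 15, 16, 17}

Aᶜ = {1, 4, 6, 7, 8, 9, 10, 11, 12, 13, 14, 15, 16, 17}


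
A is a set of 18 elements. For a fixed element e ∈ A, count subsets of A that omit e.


Subsets of A avoiding e are subsets of A \ {e}, which has 17 elements.
Count = 2^(n-1) = 2^17
= 131072

Number of subsets avoiding e = 131072


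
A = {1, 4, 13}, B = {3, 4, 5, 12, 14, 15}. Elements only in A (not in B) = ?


A = {1, 4, 13}
B = {3, 4, 5, 12, 14, 15}
Region: only in A (not in B)
Elements: {1, 13}

Elements only in A (not in B): {1, 13}


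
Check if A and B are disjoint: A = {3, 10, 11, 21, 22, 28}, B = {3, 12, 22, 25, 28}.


Disjoint means A ∩ B = ∅.
A ∩ B = {3, 22, 28}
A ∩ B ≠ ∅, so A and B are NOT disjoint.

No, A and B are not disjoint (A ∩ B = {3, 22, 28})


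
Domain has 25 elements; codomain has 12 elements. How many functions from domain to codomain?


Each of |A| = 25 inputs maps to any of |B| = 12 outputs.
# functions = |B|^|A| = 12^25
= 953962166440690129601298432

Number of functions = 953962166440690129601298432


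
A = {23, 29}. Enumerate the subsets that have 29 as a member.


A subset of A contains 29 iff the remaining 1 elements form any subset of A \ {29}.
Count: 2^(n-1) = 2^1 = 2
Subsets containing 29: {29}, {23, 29}

Subsets containing 29 (2 total): {29}, {23, 29}


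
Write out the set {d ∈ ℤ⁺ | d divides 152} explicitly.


Checking each candidate:
Condition: positive divisors of 152
Result = {1, 2, 4, 8, 19, 38, 76, 152}

{1, 2, 4, 8, 19, 38, 76, 152}


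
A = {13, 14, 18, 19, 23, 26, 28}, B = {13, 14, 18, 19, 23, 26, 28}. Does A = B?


Two sets are equal iff they have exactly the same elements.
A = {13, 14, 18, 19, 23, 26, 28}
B = {13, 14, 18, 19, 23, 26, 28}
Same elements → A = B

Yes, A = B


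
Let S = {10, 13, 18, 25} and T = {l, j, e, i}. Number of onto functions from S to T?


n = |S| = 4, k = |T| = 4. Surjections via inclusion-exclusion:
S(n,k) = Σ(-1)^i × C(k,i) × (k-i)^n, i=0 to k
i=0: (-1)^0×C(4,0)×4^4 = 256
i=1: (-1)^1×C(4,1)×3^4 = -324
i=2: (-1)^2×C(4,2)×2^4 = 96
i=3: (-1)^3×C(4,3)×1^4 = -4
i=4: (-1)^4×C(4,4)×0^4 = 0
Total = 24

Number of surjections = 24


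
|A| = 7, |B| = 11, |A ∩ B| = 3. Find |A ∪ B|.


|A ∪ B| = |A| + |B| - |A ∩ B|
= 7 + 11 - 3
= 15

|A ∪ B| = 15


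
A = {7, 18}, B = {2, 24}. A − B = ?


A \ B = elements in A but not in B
A = {7, 18}
B = {2, 24}
Remove from A any elements in B
A \ B = {7, 18}

A \ B = {7, 18}


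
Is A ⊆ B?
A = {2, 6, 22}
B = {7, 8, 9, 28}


A ⊆ B means every element of A is in B.
Elements in A not in B: {2, 6, 22}
So A ⊄ B.

No, A ⊄ B


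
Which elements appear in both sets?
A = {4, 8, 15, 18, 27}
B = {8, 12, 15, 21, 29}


A ∩ B = elements in both A and B
A = {4, 8, 15, 18, 27}
B = {8, 12, 15, 21, 29}
A ∩ B = {8, 15}

A ∩ B = {8, 15}


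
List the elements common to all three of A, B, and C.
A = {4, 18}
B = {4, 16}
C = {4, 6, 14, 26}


A ∩ B = {4}
(A ∩ B) ∩ C = {4}

A ∩ B ∩ C = {4}


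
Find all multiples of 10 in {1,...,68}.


Checking each candidate:
Condition: multiples of 10 in {1,...,68}
Result = {10, 20, 30, 40, 50, 60}

{10, 20, 30, 40, 50, 60}


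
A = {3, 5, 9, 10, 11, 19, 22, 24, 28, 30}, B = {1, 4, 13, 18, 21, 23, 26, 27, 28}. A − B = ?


A \ B = elements in A but not in B
A = {3, 5, 9, 10, 11, 19, 22, 24, 28, 30}
B = {1, 4, 13, 18, 21, 23, 26, 27, 28}
Remove from A any elements in B
A \ B = {3, 5, 9, 10, 11, 19, 22, 24, 30}

A \ B = {3, 5, 9, 10, 11, 19, 22, 24, 30}


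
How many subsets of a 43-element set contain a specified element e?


Subsets of A containing e correspond to subsets of A \ {e}, which has 42 elements.
Count = 2^(n-1) = 2^42
= 4398046511104

Number of subsets containing e = 4398046511104


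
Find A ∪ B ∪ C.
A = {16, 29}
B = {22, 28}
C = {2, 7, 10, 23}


A ∪ B = {16, 22, 28, 29}
(A ∪ B) ∪ C = {2, 7, 10, 16, 22, 23, 28, 29}

A ∪ B ∪ C = {2, 7, 10, 16, 22, 23, 28, 29}


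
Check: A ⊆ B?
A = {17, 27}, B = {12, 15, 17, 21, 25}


A ⊆ B means every element of A is in B.
Elements in A not in B: {27}
So A ⊄ B.

No, A ⊄ B


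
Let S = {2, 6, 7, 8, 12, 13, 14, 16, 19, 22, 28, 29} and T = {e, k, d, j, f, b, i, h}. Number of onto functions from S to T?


n = |S| = 12, k = |T| = 8. Surjections via inclusion-exclusion:
S(n,k) = Σ(-1)^i × C(k,i) × (k-i)^n, i=0 to k
i=0: (-1)^0×C(8,0)×8^12 = 68719476736
i=1: (-1)^1×C(8,1)×7^12 = -110730297608
i=2: (-1)^2×C(8,2)×6^12 = 60949905408
i=3: (-1)^3×C(8,3)×5^12 = -13671875000
i=4: (-1)^4×C(8,4)×4^12 = 1174405120
i=5: (-1)^5×C(8,5)×3^12 = -29760696
i=6: (-1)^6×C(8,6)×2^12 = 114688
i=7: (-1)^7×C(8,7)×1^12 = -8
i=8: (-1)^8×C(8,8)×0^12 = 0
Total = 6411968640

Number of surjections = 6411968640


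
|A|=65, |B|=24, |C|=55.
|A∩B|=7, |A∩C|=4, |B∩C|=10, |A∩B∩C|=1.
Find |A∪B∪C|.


|A∪B∪C| = |A|+|B|+|C| - |A∩B|-|A∩C|-|B∩C| + |A∩B∩C|
= 65+24+55 - 7-4-10 + 1
= 144 - 21 + 1
= 124

|A ∪ B ∪ C| = 124


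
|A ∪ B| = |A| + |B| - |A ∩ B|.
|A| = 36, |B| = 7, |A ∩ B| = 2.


|A ∪ B| = |A| + |B| - |A ∩ B|
= 36 + 7 - 2
= 41

|A ∪ B| = 41


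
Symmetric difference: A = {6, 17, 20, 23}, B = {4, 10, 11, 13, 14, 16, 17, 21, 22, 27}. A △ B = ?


A △ B = (A \ B) ∪ (B \ A) = elements in exactly one of A or B
A \ B = {6, 20, 23}
B \ A = {4, 10, 11, 13, 14, 16, 21, 22, 27}
A △ B = {4, 6, 10, 11, 13, 14, 16, 20, 21, 22, 23, 27}

A △ B = {4, 6, 10, 11, 13, 14, 16, 20, 21, 22, 23, 27}


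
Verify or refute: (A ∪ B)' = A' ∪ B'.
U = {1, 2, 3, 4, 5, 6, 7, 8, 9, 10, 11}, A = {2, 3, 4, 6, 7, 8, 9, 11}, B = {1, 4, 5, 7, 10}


LHS: A ∪ B = {1, 2, 3, 4, 5, 6, 7, 8, 9, 10, 11}
(A ∪ B)' = U \ (A ∪ B) = ∅
A' = {1, 5, 10}, B' = {2, 3, 6, 8, 9, 11}
Claimed RHS: A' ∪ B' = {1, 2, 3, 5, 6, 8, 9, 10, 11}
Identity is INVALID: LHS = ∅ but the RHS claimed here equals {1, 2, 3, 5, 6, 8, 9, 10, 11}. The correct form is (A ∪ B)' = A' ∩ B'.

Identity is invalid: (A ∪ B)' = ∅ but A' ∪ B' = {1, 2, 3, 5, 6, 8, 9, 10, 11}. The correct De Morgan law is (A ∪ B)' = A' ∩ B'.


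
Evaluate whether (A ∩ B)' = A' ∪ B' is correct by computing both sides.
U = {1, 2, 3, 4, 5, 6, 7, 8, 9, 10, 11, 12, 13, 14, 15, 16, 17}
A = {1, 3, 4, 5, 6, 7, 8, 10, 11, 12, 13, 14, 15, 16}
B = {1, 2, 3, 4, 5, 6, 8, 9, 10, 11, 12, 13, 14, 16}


LHS: A ∩ B = {1, 3, 4, 5, 6, 8, 10, 11, 12, 13, 14, 16}
(A ∩ B)' = U \ (A ∩ B) = {2, 7, 9, 15, 17}
A' = {2, 9, 17}, B' = {7, 15, 17}
Claimed RHS: A' ∪ B' = {2, 7, 9, 15, 17}
Identity is VALID: LHS = RHS = {2, 7, 9, 15, 17} ✓

Identity is valid. (A ∩ B)' = A' ∪ B' = {2, 7, 9, 15, 17}


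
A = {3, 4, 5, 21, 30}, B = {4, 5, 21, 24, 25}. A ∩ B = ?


A ∩ B = elements in both A and B
A = {3, 4, 5, 21, 30}
B = {4, 5, 21, 24, 25}
A ∩ B = {4, 5, 21}

A ∩ B = {4, 5, 21}


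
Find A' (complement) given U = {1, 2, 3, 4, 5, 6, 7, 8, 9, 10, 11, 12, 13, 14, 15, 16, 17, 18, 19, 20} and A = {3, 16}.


Aᶜ = U \ A = elements in U but not in A
U = {1, 2, 3, 4, 5, 6, 7, 8, 9, 10, 11, 12, 13, 14, 15, 16, 17, 18, 19, 20}
A = {3, 16}
Aᶜ = {1, 2, 4, 5, 6, 7, 8, 9, 10, 11, 12, 13, 14, 15, 17, 18, 19, 20}

Aᶜ = {1, 2, 4, 5, 6, 7, 8, 9, 10, 11, 12, 13, 14, 15, 17, 18, 19, 20}


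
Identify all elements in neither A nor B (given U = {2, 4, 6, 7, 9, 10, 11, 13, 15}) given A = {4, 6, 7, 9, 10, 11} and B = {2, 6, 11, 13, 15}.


A = {4, 6, 7, 9, 10, 11}
B = {2, 6, 11, 13, 15}
Region: in neither A nor B (given U = {2, 4, 6, 7, 9, 10, 11, 13, 15})
Elements: ∅

Elements in neither A nor B (given U = {2, 4, 6, 7, 9, 10, 11, 13, 15}): ∅


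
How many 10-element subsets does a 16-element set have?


C(n,k) = n! / (k!(n-k)!)
C(16,10) = 16! / (10!6!)
= 8008

C(16,10) = 8008


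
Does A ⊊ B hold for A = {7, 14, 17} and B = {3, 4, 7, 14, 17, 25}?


A ⊂ B requires: A ⊆ B AND A ≠ B.
A ⊆ B? Yes
A = B? No
A ⊂ B: Yes (A is a proper subset of B)

Yes, A ⊂ B


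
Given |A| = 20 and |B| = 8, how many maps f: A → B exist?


Each of |A| = 20 inputs maps to any of |B| = 8 outputs.
# functions = |B|^|A| = 8^20
= 1152921504606846976

Number of functions = 1152921504606846976


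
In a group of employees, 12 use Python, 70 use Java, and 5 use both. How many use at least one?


|A ∪ B| = |A| + |B| - |A ∩ B|
= 12 + 70 - 5
= 77

|A ∪ B| = 77


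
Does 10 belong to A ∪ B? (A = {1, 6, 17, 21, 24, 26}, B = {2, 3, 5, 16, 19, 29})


A = {1, 6, 17, 21, 24, 26}, B = {2, 3, 5, 16, 19, 29}
A ∪ B = all elements in A or B
A ∪ B = {1, 2, 3, 5, 6, 16, 17, 19, 21, 24, 26, 29}
Checking if 10 ∈ A ∪ B
10 is not in A ∪ B → False

10 ∉ A ∪ B


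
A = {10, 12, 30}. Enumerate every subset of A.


|A| = 3, so |P(A)| = 2^3 = 8
Enumerate subsets by cardinality (0 to 3):
∅, {10}, {12}, {30}, {10, 12}, {10, 30}, {12, 30}, {10, 12, 30}

P(A) has 8 subsets: ∅, {10}, {12}, {30}, {10, 12}, {10, 30}, {12, 30}, {10, 12, 30}


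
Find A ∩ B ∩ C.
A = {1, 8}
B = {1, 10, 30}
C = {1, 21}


A ∩ B = {1}
(A ∩ B) ∩ C = {1}

A ∩ B ∩ C = {1}


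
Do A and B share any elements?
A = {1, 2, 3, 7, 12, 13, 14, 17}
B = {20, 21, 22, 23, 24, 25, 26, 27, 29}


Disjoint means A ∩ B = ∅.
A ∩ B = ∅
A ∩ B = ∅, so A and B are disjoint.

No — A and B share no elements (A ∩ B = ∅), so they are disjoint


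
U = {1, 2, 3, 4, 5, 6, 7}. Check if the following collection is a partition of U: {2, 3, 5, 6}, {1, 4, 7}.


A partition requires: (1) non-empty parts, (2) pairwise disjoint, (3) union = U
Parts: {2, 3, 5, 6}, {1, 4, 7}
Union of parts: {1, 2, 3, 4, 5, 6, 7}
U = {1, 2, 3, 4, 5, 6, 7}
All non-empty? True
Pairwise disjoint? True
Covers U? True

Yes, valid partition


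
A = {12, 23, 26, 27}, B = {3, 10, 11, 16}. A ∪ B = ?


A ∪ B = all elements in A or B (or both)
A = {12, 23, 26, 27}
B = {3, 10, 11, 16}
A ∪ B = {3, 10, 11, 12, 16, 23, 26, 27}

A ∪ B = {3, 10, 11, 12, 16, 23, 26, 27}


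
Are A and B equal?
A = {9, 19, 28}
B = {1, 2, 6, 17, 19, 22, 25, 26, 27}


Two sets are equal iff they have exactly the same elements.
A = {9, 19, 28}
B = {1, 2, 6, 17, 19, 22, 25, 26, 27}
Differences: {1, 2, 6, 9, 17, 22, 25, 26, 27, 28}
A ≠ B

No, A ≠ B


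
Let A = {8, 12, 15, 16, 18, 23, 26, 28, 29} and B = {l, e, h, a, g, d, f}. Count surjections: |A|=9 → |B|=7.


n = |A| = 9, k = |B| = 7. Surjections via inclusion-exclusion:
S(n,k) = Σ(-1)^i × C(k,i) × (k-i)^n, i=0 to k
i=0: (-1)^0×C(7,0)×7^9 = 40353607
i=1: (-1)^1×C(7,1)×6^9 = -70543872
i=2: (-1)^2×C(7,2)×5^9 = 41015625
i=3: (-1)^3×C(7,3)×4^9 = -9175040
i=4: (-1)^4×C(7,4)×3^9 = 688905
i=5: (-1)^5×C(7,5)×2^9 = -10752
i=6: (-1)^6×C(7,6)×1^9 = 7
i=7: (-1)^7×C(7,7)×0^9 = 0
Total = 2328480

Number of surjections = 2328480


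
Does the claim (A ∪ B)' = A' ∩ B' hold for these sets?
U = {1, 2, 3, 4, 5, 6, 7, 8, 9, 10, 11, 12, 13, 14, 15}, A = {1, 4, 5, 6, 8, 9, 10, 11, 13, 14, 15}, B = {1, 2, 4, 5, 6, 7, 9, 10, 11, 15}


LHS: A ∪ B = {1, 2, 4, 5, 6, 7, 8, 9, 10, 11, 13, 14, 15}
(A ∪ B)' = U \ (A ∪ B) = {3, 12}
A' = {2, 3, 7, 12}, B' = {3, 8, 12, 13, 14}
Claimed RHS: A' ∩ B' = {3, 12}
Identity is VALID: LHS = RHS = {3, 12} ✓

Identity is valid. (A ∪ B)' = A' ∩ B' = {3, 12}


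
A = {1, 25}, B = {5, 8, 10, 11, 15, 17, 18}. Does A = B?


Two sets are equal iff they have exactly the same elements.
A = {1, 25}
B = {5, 8, 10, 11, 15, 17, 18}
Differences: {1, 5, 8, 10, 11, 15, 17, 18, 25}
A ≠ B

No, A ≠ B


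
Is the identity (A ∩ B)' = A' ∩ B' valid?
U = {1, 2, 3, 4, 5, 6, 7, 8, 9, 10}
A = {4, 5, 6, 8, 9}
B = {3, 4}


LHS: A ∩ B = {4}
(A ∩ B)' = U \ (A ∩ B) = {1, 2, 3, 5, 6, 7, 8, 9, 10}
A' = {1, 2, 3, 7, 10}, B' = {1, 2, 5, 6, 7, 8, 9, 10}
Claimed RHS: A' ∩ B' = {1, 2, 7, 10}
Identity is INVALID: LHS = {1, 2, 3, 5, 6, 7, 8, 9, 10} but the RHS claimed here equals {1, 2, 7, 10}. The correct form is (A ∩ B)' = A' ∪ B'.

Identity is invalid: (A ∩ B)' = {1, 2, 3, 5, 6, 7, 8, 9, 10} but A' ∩ B' = {1, 2, 7, 10}. The correct De Morgan law is (A ∩ B)' = A' ∪ B'.


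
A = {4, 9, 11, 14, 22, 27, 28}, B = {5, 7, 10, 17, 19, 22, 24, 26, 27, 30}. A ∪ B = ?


A ∪ B = all elements in A or B (or both)
A = {4, 9, 11, 14, 22, 27, 28}
B = {5, 7, 10, 17, 19, 22, 24, 26, 27, 30}
A ∪ B = {4, 5, 7, 9, 10, 11, 14, 17, 19, 22, 24, 26, 27, 28, 30}

A ∪ B = {4, 5, 7, 9, 10, 11, 14, 17, 19, 22, 24, 26, 27, 28, 30}


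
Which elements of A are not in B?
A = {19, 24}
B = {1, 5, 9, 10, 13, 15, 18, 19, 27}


A \ B = elements in A but not in B
A = {19, 24}
B = {1, 5, 9, 10, 13, 15, 18, 19, 27}
Remove from A any elements in B
A \ B = {24}

A \ B = {24}


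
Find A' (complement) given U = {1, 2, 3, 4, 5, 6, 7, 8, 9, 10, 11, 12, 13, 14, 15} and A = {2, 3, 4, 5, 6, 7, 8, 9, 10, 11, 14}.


Aᶜ = U \ A = elements in U but not in A
U = {1, 2, 3, 4, 5, 6, 7, 8, 9, 10, 11, 12, 13, 14, 15}
A = {2, 3, 4, 5, 6, 7, 8, 9, 10, 11, 14}
Aᶜ = {1, 12, 13, 15}

Aᶜ = {1, 12, 13, 15}


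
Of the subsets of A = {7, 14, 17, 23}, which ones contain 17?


A subset of A contains 17 iff the remaining 3 elements form any subset of A \ {17}.
Count: 2^(n-1) = 2^3 = 8
Subsets containing 17: {17}, {7, 17}, {14, 17}, {17, 23}, {7, 14, 17}, {7, 17, 23}, {14, 17, 23}, {7, 14, 17, 23}

Subsets containing 17 (8 total): {17}, {7, 17}, {14, 17}, {17, 23}, {7, 14, 17}, {7, 17, 23}, {14, 17, 23}, {7, 14, 17, 23}


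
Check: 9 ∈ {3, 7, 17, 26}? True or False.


A = {3, 7, 17, 26}
Checking if 9 is in A
9 is not in A → False

9 ∉ A


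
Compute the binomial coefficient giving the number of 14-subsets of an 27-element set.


C(n,k) = n! / (k!(n-k)!)
C(27,14) = 27! / (14!13!)
= 20058300

C(27,14) = 20058300


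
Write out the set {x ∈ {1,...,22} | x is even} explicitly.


Checking each candidate:
Condition: even numbers in {1,...,22}
Result = {2, 4, 6, 8, 10, 12, 14, 16, 18, 20, 22}

{2, 4, 6, 8, 10, 12, 14, 16, 18, 20, 22}


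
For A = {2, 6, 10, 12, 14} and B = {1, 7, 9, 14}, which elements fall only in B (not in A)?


A = {2, 6, 10, 12, 14}
B = {1, 7, 9, 14}
Region: only in B (not in A)
Elements: {1, 7, 9}

Elements only in B (not in A): {1, 7, 9}


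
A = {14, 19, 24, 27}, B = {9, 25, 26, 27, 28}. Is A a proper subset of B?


A ⊂ B requires: A ⊆ B AND A ≠ B.
A ⊆ B? No
A ⊄ B, so A is not a proper subset.

No, A is not a proper subset of B


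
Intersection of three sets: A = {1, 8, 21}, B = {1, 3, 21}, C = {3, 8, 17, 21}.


A ∩ B = {1, 21}
(A ∩ B) ∩ C = {21}

A ∩ B ∩ C = {21}


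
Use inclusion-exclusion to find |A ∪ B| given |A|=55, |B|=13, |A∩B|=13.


|A ∪ B| = |A| + |B| - |A ∩ B|
= 55 + 13 - 13
= 55

|A ∪ B| = 55


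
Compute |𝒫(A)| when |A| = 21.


Number of subsets = 2^n
= 2^21
= 2097152

|P(A)| = 2097152


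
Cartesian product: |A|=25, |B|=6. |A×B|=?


|A × B| = |A| × |B|
= 25 × 6
= 150

|A × B| = 150


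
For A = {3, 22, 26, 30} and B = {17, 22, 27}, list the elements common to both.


A ∩ B = elements in both A and B
A = {3, 22, 26, 30}
B = {17, 22, 27}
A ∩ B = {22}

A ∩ B = {22}


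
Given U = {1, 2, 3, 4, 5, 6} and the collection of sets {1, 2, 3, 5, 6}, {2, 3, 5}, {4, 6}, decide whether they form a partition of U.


A partition requires: (1) non-empty parts, (2) pairwise disjoint, (3) union = U
Parts: {1, 2, 3, 5, 6}, {2, 3, 5}, {4, 6}
Union of parts: {1, 2, 3, 4, 5, 6}
U = {1, 2, 3, 4, 5, 6}
All non-empty? True
Pairwise disjoint? False
Covers U? True

No, not a valid partition


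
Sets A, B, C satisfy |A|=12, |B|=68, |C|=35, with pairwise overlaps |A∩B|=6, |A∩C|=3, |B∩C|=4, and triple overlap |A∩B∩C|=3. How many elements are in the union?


|A∪B∪C| = |A|+|B|+|C| - |A∩B|-|A∩C|-|B∩C| + |A∩B∩C|
= 12+68+35 - 6-3-4 + 3
= 115 - 13 + 3
= 105

|A ∪ B ∪ C| = 105


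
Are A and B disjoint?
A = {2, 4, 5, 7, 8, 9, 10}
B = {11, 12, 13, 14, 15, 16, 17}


Disjoint means A ∩ B = ∅.
A ∩ B = ∅
A ∩ B = ∅, so A and B are disjoint.

Yes, A and B are disjoint


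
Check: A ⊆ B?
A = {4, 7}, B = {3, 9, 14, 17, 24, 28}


A ⊆ B means every element of A is in B.
Elements in A not in B: {4, 7}
So A ⊄ B.

No, A ⊄ B


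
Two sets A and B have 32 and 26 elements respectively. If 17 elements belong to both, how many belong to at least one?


|A ∪ B| = |A| + |B| - |A ∩ B|
= 32 + 26 - 17
= 41

|A ∪ B| = 41


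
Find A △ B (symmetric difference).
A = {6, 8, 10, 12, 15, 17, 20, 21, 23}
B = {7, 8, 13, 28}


A △ B = (A \ B) ∪ (B \ A) = elements in exactly one of A or B
A \ B = {6, 10, 12, 15, 17, 20, 21, 23}
B \ A = {7, 13, 28}
A △ B = {6, 7, 10, 12, 13, 15, 17, 20, 21, 23, 28}

A △ B = {6, 7, 10, 12, 13, 15, 17, 20, 21, 23, 28}


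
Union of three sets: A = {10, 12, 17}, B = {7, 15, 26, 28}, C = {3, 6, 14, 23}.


A ∪ B = {7, 10, 12, 15, 17, 26, 28}
(A ∪ B) ∪ C = {3, 6, 7, 10, 12, 14, 15, 17, 23, 26, 28}

A ∪ B ∪ C = {3, 6, 7, 10, 12, 14, 15, 17, 23, 26, 28}


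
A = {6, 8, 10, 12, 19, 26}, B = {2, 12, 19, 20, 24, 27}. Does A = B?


Two sets are equal iff they have exactly the same elements.
A = {6, 8, 10, 12, 19, 26}
B = {2, 12, 19, 20, 24, 27}
Differences: {2, 6, 8, 10, 20, 24, 26, 27}
A ≠ B

No, A ≠ B


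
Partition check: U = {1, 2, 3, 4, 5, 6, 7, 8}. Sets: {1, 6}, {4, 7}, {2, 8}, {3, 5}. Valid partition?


A partition requires: (1) non-empty parts, (2) pairwise disjoint, (3) union = U
Parts: {1, 6}, {4, 7}, {2, 8}, {3, 5}
Union of parts: {1, 2, 3, 4, 5, 6, 7, 8}
U = {1, 2, 3, 4, 5, 6, 7, 8}
All non-empty? True
Pairwise disjoint? True
Covers U? True

Yes, valid partition


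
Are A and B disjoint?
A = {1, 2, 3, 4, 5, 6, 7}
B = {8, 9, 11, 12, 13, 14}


Disjoint means A ∩ B = ∅.
A ∩ B = ∅
A ∩ B = ∅, so A and B are disjoint.

Yes, A and B are disjoint


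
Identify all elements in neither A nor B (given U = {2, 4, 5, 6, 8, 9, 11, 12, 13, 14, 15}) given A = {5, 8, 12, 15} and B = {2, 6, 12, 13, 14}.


A = {5, 8, 12, 15}
B = {2, 6, 12, 13, 14}
Region: in neither A nor B (given U = {2, 4, 5, 6, 8, 9, 11, 12, 13, 14, 15})
Elements: {4, 9, 11}

Elements in neither A nor B (given U = {2, 4, 5, 6, 8, 9, 11, 12, 13, 14, 15}): {4, 9, 11}


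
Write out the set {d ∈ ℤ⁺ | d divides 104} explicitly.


Checking each candidate:
Condition: positive divisors of 104
Result = {1, 2, 4, 8, 13, 26, 52, 104}

{1, 2, 4, 8, 13, 26, 52, 104}


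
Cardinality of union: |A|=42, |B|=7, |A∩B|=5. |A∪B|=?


|A ∪ B| = |A| + |B| - |A ∩ B|
= 42 + 7 - 5
= 44

|A ∪ B| = 44


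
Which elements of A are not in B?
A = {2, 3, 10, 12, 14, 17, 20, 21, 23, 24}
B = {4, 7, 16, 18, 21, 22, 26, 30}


A \ B = elements in A but not in B
A = {2, 3, 10, 12, 14, 17, 20, 21, 23, 24}
B = {4, 7, 16, 18, 21, 22, 26, 30}
Remove from A any elements in B
A \ B = {2, 3, 10, 12, 14, 17, 20, 23, 24}

A \ B = {2, 3, 10, 12, 14, 17, 20, 23, 24}


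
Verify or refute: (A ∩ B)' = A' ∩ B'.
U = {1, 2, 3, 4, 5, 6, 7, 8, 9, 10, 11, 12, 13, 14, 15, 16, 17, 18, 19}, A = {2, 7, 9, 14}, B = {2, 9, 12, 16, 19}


LHS: A ∩ B = {2, 9}
(A ∩ B)' = U \ (A ∩ B) = {1, 3, 4, 5, 6, 7, 8, 10, 11, 12, 13, 14, 15, 16, 17, 18, 19}
A' = {1, 3, 4, 5, 6, 8, 10, 11, 12, 13, 15, 16, 17, 18, 19}, B' = {1, 3, 4, 5, 6, 7, 8, 10, 11, 13, 14, 15, 17, 18}
Claimed RHS: A' ∩ B' = {1, 3, 4, 5, 6, 8, 10, 11, 13, 15, 17, 18}
Identity is INVALID: LHS = {1, 3, 4, 5, 6, 7, 8, 10, 11, 12, 13, 14, 15, 16, 17, 18, 19} but the RHS claimed here equals {1, 3, 4, 5, 6, 8, 10, 11, 13, 15, 17, 18}. The correct form is (A ∩ B)' = A' ∪ B'.

Identity is invalid: (A ∩ B)' = {1, 3, 4, 5, 6, 7, 8, 10, 11, 12, 13, 14, 15, 16, 17, 18, 19} but A' ∩ B' = {1, 3, 4, 5, 6, 8, 10, 11, 13, 15, 17, 18}. The correct De Morgan law is (A ∩ B)' = A' ∪ B'.


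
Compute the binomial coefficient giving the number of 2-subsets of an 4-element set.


C(n,k) = n! / (k!(n-k)!)
C(4,2) = 4! / (2!2!)
= 6

C(4,2) = 6


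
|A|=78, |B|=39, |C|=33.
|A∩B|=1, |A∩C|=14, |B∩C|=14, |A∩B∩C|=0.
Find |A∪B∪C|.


|A∪B∪C| = |A|+|B|+|C| - |A∩B|-|A∩C|-|B∩C| + |A∩B∩C|
= 78+39+33 - 1-14-14 + 0
= 150 - 29 + 0
= 121

|A ∪ B ∪ C| = 121


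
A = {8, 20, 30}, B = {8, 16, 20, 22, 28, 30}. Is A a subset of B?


A ⊆ B means every element of A is in B.
All elements of A are in B.
So A ⊆ B.

Yes, A ⊆ B


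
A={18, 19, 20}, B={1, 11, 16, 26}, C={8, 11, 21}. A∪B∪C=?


A ∪ B = {1, 11, 16, 18, 19, 20, 26}
(A ∪ B) ∪ C = {1, 8, 11, 16, 18, 19, 20, 21, 26}

A ∪ B ∪ C = {1, 8, 11, 16, 18, 19, 20, 21, 26}


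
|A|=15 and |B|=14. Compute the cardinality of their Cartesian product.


|A × B| = |A| × |B|
= 15 × 14
= 210

|A × B| = 210


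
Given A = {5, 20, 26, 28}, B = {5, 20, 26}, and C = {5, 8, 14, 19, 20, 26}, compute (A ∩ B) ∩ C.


A ∩ B = {5, 20, 26}
(A ∩ B) ∩ C = {5, 20, 26}

A ∩ B ∩ C = {5, 20, 26}


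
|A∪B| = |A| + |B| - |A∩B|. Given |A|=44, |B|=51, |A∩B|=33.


|A ∪ B| = |A| + |B| - |A ∩ B|
= 44 + 51 - 33
= 62

|A ∪ B| = 62


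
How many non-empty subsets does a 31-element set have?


Total subsets = 2^n = 2^31 = 2147483648
Non-empty subsets exclude the empty set: 2^n - 1
= 2147483648 - 1
= 2147483647

Number of non-empty subsets = 2147483647


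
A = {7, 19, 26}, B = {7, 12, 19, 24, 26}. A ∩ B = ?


A ∩ B = elements in both A and B
A = {7, 19, 26}
B = {7, 12, 19, 24, 26}
A ∩ B = {7, 19, 26}

A ∩ B = {7, 19, 26}


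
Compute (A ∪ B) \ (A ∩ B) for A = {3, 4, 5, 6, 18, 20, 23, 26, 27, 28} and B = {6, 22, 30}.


A △ B = (A \ B) ∪ (B \ A) = elements in exactly one of A or B
A \ B = {3, 4, 5, 18, 20, 23, 26, 27, 28}
B \ A = {22, 30}
A △ B = {3, 4, 5, 18, 20, 22, 23, 26, 27, 28, 30}

A △ B = {3, 4, 5, 18, 20, 22, 23, 26, 27, 28, 30}


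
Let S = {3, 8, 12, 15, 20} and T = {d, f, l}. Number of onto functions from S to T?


n = |S| = 5, k = |T| = 3. Surjections via inclusion-exclusion:
S(n,k) = Σ(-1)^i × C(k,i) × (k-i)^n, i=0 to k
i=0: (-1)^0×C(3,0)×3^5 = 243
i=1: (-1)^1×C(3,1)×2^5 = -96
i=2: (-1)^2×C(3,2)×1^5 = 3
i=3: (-1)^3×C(3,3)×0^5 = 0
Total = 150

Number of surjections = 150


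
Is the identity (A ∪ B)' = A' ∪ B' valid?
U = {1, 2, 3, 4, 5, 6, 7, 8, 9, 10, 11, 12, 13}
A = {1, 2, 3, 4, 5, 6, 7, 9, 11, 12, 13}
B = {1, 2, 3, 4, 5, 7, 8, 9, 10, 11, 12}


LHS: A ∪ B = {1, 2, 3, 4, 5, 6, 7, 8, 9, 10, 11, 12, 13}
(A ∪ B)' = U \ (A ∪ B) = ∅
A' = {8, 10}, B' = {6, 13}
Claimed RHS: A' ∪ B' = {6, 8, 10, 13}
Identity is INVALID: LHS = ∅ but the RHS claimed here equals {6, 8, 10, 13}. The correct form is (A ∪ B)' = A' ∩ B'.

Identity is invalid: (A ∪ B)' = ∅ but A' ∪ B' = {6, 8, 10, 13}. The correct De Morgan law is (A ∪ B)' = A' ∩ B'.


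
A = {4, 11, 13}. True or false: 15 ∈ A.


A = {4, 11, 13}
Checking if 15 is in A
15 is not in A → False

15 ∉ A


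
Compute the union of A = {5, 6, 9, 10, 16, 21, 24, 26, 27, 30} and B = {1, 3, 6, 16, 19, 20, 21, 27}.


A ∪ B = all elements in A or B (or both)
A = {5, 6, 9, 10, 16, 21, 24, 26, 27, 30}
B = {1, 3, 6, 16, 19, 20, 21, 27}
A ∪ B = {1, 3, 5, 6, 9, 10, 16, 19, 20, 21, 24, 26, 27, 30}

A ∪ B = {1, 3, 5, 6, 9, 10, 16, 19, 20, 21, 24, 26, 27, 30}


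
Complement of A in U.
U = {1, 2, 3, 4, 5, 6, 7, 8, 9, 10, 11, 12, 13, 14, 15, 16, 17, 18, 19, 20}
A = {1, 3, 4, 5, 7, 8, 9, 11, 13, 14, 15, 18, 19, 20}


Aᶜ = U \ A = elements in U but not in A
U = {1, 2, 3, 4, 5, 6, 7, 8, 9, 10, 11, 12, 13, 14, 15, 16, 17, 18, 19, 20}
A = {1, 3, 4, 5, 7, 8, 9, 11, 13, 14, 15, 18, 19, 20}
Aᶜ = {2, 6, 10, 12, 16, 17}

Aᶜ = {2, 6, 10, 12, 16, 17}


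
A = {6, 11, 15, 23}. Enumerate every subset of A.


|A| = 4, so |P(A)| = 2^4 = 16
Enumerate subsets by cardinality (0 to 4):
∅, {6}, {11}, {15}, {23}, {6, 11}, {6, 15}, {6, 23}, {11, 15}, {11, 23}, {15, 23}, {6, 11, 15}, {6, 11, 23}, {6, 15, 23}, {11, 15, 23}, {6, 11, 15, 23}

P(A) has 16 subsets: ∅, {6}, {11}, {15}, {23}, {6, 11}, {6, 15}, {6, 23}, {11, 15}, {11, 23}, {15, 23}, {6, 11, 15}, {6, 11, 23}, {6, 15, 23}, {11, 15, 23}, {6, 11, 15, 23}


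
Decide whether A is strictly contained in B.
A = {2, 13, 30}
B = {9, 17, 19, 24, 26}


A ⊂ B requires: A ⊆ B AND A ≠ B.
A ⊆ B? No
A ⊄ B, so A is not a proper subset.

No, A is not a proper subset of B


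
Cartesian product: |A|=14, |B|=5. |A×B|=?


|A × B| = |A| × |B|
= 14 × 5
= 70

|A × B| = 70


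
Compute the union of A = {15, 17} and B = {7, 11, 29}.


A ∪ B = all elements in A or B (or both)
A = {15, 17}
B = {7, 11, 29}
A ∪ B = {7, 11, 15, 17, 29}

A ∪ B = {7, 11, 15, 17, 29}


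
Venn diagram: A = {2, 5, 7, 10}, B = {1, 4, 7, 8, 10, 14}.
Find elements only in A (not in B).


A = {2, 5, 7, 10}
B = {1, 4, 7, 8, 10, 14}
Region: only in A (not in B)
Elements: {2, 5}

Elements only in A (not in B): {2, 5}


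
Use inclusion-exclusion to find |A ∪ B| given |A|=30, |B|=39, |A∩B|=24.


|A ∪ B| = |A| + |B| - |A ∩ B|
= 30 + 39 - 24
= 45

|A ∪ B| = 45


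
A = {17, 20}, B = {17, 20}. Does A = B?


Two sets are equal iff they have exactly the same elements.
A = {17, 20}
B = {17, 20}
Same elements → A = B

Yes, A = B


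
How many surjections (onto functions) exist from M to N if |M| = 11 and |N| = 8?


n = |M| = 11, k = |N| = 8. Surjections via inclusion-exclusion:
S(n,k) = Σ(-1)^i × C(k,i) × (k-i)^n, i=0 to k
i=0: (-1)^0×C(8,0)×8^11 = 8589934592
i=1: (-1)^1×C(8,1)×7^11 = -15818613944
i=2: (-1)^2×C(8,2)×6^11 = 10158317568
i=3: (-1)^3×C(8,3)×5^11 = -2734375000
i=4: (-1)^4×C(8,4)×4^11 = 293601280
i=5: (-1)^5×C(8,5)×3^11 = -9920232
i=6: (-1)^6×C(8,6)×2^11 = 57344
i=7: (-1)^7×C(8,7)×1^11 = -8
i=8: (-1)^8×C(8,8)×0^11 = 0
Total = 479001600

Number of surjections = 479001600


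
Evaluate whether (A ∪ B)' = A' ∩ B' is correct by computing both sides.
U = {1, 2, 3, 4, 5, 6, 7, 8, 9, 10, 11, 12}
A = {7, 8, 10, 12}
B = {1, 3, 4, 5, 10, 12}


LHS: A ∪ B = {1, 3, 4, 5, 7, 8, 10, 12}
(A ∪ B)' = U \ (A ∪ B) = {2, 6, 9, 11}
A' = {1, 2, 3, 4, 5, 6, 9, 11}, B' = {2, 6, 7, 8, 9, 11}
Claimed RHS: A' ∩ B' = {2, 6, 9, 11}
Identity is VALID: LHS = RHS = {2, 6, 9, 11} ✓

Identity is valid. (A ∪ B)' = A' ∩ B' = {2, 6, 9, 11}


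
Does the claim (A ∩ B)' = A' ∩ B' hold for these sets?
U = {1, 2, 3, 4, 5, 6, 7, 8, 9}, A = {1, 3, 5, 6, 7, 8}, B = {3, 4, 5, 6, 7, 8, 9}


LHS: A ∩ B = {3, 5, 6, 7, 8}
(A ∩ B)' = U \ (A ∩ B) = {1, 2, 4, 9}
A' = {2, 4, 9}, B' = {1, 2}
Claimed RHS: A' ∩ B' = {2}
Identity is INVALID: LHS = {1, 2, 4, 9} but the RHS claimed here equals {2}. The correct form is (A ∩ B)' = A' ∪ B'.

Identity is invalid: (A ∩ B)' = {1, 2, 4, 9} but A' ∩ B' = {2}. The correct De Morgan law is (A ∩ B)' = A' ∪ B'.


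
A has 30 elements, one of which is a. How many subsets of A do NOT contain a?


Subsets of A avoiding a are subsets of A \ {a}, which has 29 elements.
Count = 2^(n-1) = 2^29
= 536870912

Number of subsets avoiding a = 536870912


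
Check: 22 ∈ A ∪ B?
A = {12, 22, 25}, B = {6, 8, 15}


A = {12, 22, 25}, B = {6, 8, 15}
A ∪ B = all elements in A or B
A ∪ B = {6, 8, 12, 15, 22, 25}
Checking if 22 ∈ A ∪ B
22 is in A ∪ B → True

22 ∈ A ∪ B


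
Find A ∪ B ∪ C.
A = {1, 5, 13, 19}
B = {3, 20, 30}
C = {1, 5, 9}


A ∪ B = {1, 3, 5, 13, 19, 20, 30}
(A ∪ B) ∪ C = {1, 3, 5, 9, 13, 19, 20, 30}

A ∪ B ∪ C = {1, 3, 5, 9, 13, 19, 20, 30}


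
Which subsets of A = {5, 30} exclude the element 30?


A subset of A that omits 30 is a subset of A \ {30}, so there are 2^(n-1) = 2^1 = 2 of them.
Subsets excluding 30: ∅, {5}

Subsets excluding 30 (2 total): ∅, {5}


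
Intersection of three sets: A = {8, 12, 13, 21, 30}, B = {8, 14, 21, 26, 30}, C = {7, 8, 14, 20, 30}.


A ∩ B = {8, 21, 30}
(A ∩ B) ∩ C = {8, 30}

A ∩ B ∩ C = {8, 30}


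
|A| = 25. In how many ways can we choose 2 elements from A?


C(n,k) = n! / (k!(n-k)!)
C(25,2) = 25! / (2!23!)
= 300

C(25,2) = 300


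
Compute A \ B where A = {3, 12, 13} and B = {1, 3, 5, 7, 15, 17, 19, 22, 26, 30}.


A \ B = elements in A but not in B
A = {3, 12, 13}
B = {1, 3, 5, 7, 15, 17, 19, 22, 26, 30}
Remove from A any elements in B
A \ B = {12, 13}

A \ B = {12, 13}


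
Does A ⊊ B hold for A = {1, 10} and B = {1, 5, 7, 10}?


A ⊂ B requires: A ⊆ B AND A ≠ B.
A ⊆ B? Yes
A = B? No
A ⊂ B: Yes (A is a proper subset of B)

Yes, A ⊂ B


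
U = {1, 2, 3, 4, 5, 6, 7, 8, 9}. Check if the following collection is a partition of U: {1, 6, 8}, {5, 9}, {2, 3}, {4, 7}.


A partition requires: (1) non-empty parts, (2) pairwise disjoint, (3) union = U
Parts: {1, 6, 8}, {5, 9}, {2, 3}, {4, 7}
Union of parts: {1, 2, 3, 4, 5, 6, 7, 8, 9}
U = {1, 2, 3, 4, 5, 6, 7, 8, 9}
All non-empty? True
Pairwise disjoint? True
Covers U? True

Yes, valid partition


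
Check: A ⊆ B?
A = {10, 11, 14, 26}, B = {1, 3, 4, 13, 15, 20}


A ⊆ B means every element of A is in B.
Elements in A not in B: {10, 11, 14, 26}
So A ⊄ B.

No, A ⊄ B


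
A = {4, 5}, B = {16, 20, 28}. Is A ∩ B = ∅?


Disjoint means A ∩ B = ∅.
A ∩ B = ∅
A ∩ B = ∅, so A and B are disjoint.

Yes, A and B are disjoint


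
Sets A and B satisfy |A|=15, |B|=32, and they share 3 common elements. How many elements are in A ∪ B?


|A ∪ B| = |A| + |B| - |A ∩ B|
= 15 + 32 - 3
= 44

|A ∪ B| = 44


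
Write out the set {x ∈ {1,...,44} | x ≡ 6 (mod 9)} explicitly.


Checking each candidate:
Condition: x in {1,...,44} with x ≡ 6 (mod 9)
Result = {6, 15, 24, 33, 42}

{6, 15, 24, 33, 42}


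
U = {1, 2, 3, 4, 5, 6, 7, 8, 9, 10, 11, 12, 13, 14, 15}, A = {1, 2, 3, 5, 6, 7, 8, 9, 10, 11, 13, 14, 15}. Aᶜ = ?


Aᶜ = U \ A = elements in U but not in A
U = {1, 2, 3, 4, 5, 6, 7, 8, 9, 10, 11, 12, 13, 14, 15}
A = {1, 2, 3, 5, 6, 7, 8, 9, 10, 11, 13, 14, 15}
Aᶜ = {4, 12}

Aᶜ = {4, 12}


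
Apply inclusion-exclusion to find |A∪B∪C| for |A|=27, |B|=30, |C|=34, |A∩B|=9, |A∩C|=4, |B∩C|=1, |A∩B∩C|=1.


|A∪B∪C| = |A|+|B|+|C| - |A∩B|-|A∩C|-|B∩C| + |A∩B∩C|
= 27+30+34 - 9-4-1 + 1
= 91 - 14 + 1
= 78

|A ∪ B ∪ C| = 78


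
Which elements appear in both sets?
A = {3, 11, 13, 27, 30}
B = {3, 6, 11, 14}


A ∩ B = elements in both A and B
A = {3, 11, 13, 27, 30}
B = {3, 6, 11, 14}
A ∩ B = {3, 11}

A ∩ B = {3, 11}


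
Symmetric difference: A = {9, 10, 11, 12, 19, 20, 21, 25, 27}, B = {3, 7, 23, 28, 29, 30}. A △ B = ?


A △ B = (A \ B) ∪ (B \ A) = elements in exactly one of A or B
A \ B = {9, 10, 11, 12, 19, 20, 21, 25, 27}
B \ A = {3, 7, 23, 28, 29, 30}
A △ B = {3, 7, 9, 10, 11, 12, 19, 20, 21, 23, 25, 27, 28, 29, 30}

A △ B = {3, 7, 9, 10, 11, 12, 19, 20, 21, 23, 25, 27, 28, 29, 30}


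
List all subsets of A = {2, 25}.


|A| = 2, so |P(A)| = 2^2 = 4
Enumerate subsets by cardinality (0 to 2):
∅, {2}, {25}, {2, 25}

P(A) has 4 subsets: ∅, {2}, {25}, {2, 25}


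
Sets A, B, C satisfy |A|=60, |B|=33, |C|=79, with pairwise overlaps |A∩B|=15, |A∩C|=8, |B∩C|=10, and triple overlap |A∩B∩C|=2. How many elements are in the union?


|A∪B∪C| = |A|+|B|+|C| - |A∩B|-|A∩C|-|B∩C| + |A∩B∩C|
= 60+33+79 - 15-8-10 + 2
= 172 - 33 + 2
= 141

|A ∪ B ∪ C| = 141


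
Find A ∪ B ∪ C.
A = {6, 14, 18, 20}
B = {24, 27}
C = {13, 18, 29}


A ∪ B = {6, 14, 18, 20, 24, 27}
(A ∪ B) ∪ C = {6, 13, 14, 18, 20, 24, 27, 29}

A ∪ B ∪ C = {6, 13, 14, 18, 20, 24, 27, 29}


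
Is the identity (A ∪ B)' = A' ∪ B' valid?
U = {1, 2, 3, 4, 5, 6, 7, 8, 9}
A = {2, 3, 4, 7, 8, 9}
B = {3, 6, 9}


LHS: A ∪ B = {2, 3, 4, 6, 7, 8, 9}
(A ∪ B)' = U \ (A ∪ B) = {1, 5}
A' = {1, 5, 6}, B' = {1, 2, 4, 5, 7, 8}
Claimed RHS: A' ∪ B' = {1, 2, 4, 5, 6, 7, 8}
Identity is INVALID: LHS = {1, 5} but the RHS claimed here equals {1, 2, 4, 5, 6, 7, 8}. The correct form is (A ∪ B)' = A' ∩ B'.

Identity is invalid: (A ∪ B)' = {1, 5} but A' ∪ B' = {1, 2, 4, 5, 6, 7, 8}. The correct De Morgan law is (A ∪ B)' = A' ∩ B'.


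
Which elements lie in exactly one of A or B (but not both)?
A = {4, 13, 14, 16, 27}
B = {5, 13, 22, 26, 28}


A △ B = (A \ B) ∪ (B \ A) = elements in exactly one of A or B
A \ B = {4, 14, 16, 27}
B \ A = {5, 22, 26, 28}
A △ B = {4, 5, 14, 16, 22, 26, 27, 28}

A △ B = {4, 5, 14, 16, 22, 26, 27, 28}


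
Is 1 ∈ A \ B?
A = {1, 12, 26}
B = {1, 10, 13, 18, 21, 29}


A = {1, 12, 26}, B = {1, 10, 13, 18, 21, 29}
A \ B = elements in A but not in B
A \ B = {12, 26}
Checking if 1 ∈ A \ B
1 is not in A \ B → False

1 ∉ A \ B


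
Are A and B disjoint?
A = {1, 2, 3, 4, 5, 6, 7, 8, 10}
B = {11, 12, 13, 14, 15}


Disjoint means A ∩ B = ∅.
A ∩ B = ∅
A ∩ B = ∅, so A and B are disjoint.

Yes, A and B are disjoint


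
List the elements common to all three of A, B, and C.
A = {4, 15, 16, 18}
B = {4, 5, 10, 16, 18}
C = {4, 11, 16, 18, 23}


A ∩ B = {4, 16, 18}
(A ∩ B) ∩ C = {4, 16, 18}

A ∩ B ∩ C = {4, 16, 18}


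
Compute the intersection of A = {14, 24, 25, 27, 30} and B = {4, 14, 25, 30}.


A ∩ B = elements in both A and B
A = {14, 24, 25, 27, 30}
B = {4, 14, 25, 30}
A ∩ B = {14, 25, 30}

A ∩ B = {14, 25, 30}


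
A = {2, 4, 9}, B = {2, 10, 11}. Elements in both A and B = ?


A = {2, 4, 9}
B = {2, 10, 11}
Region: in both A and B
Elements: {2}

Elements in both A and B: {2}


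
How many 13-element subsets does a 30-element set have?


C(n,k) = n! / (k!(n-k)!)
C(30,13) = 30! / (13!17!)
= 119759850

C(30,13) = 119759850


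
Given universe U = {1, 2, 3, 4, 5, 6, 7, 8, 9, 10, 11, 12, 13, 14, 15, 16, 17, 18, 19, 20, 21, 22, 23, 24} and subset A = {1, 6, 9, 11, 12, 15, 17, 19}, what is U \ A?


Aᶜ = U \ A = elements in U but not in A
U = {1, 2, 3, 4, 5, 6, 7, 8, 9, 10, 11, 12, 13, 14, 15, 16, 17, 18, 19, 20, 21, 22, 23, 24}
A = {1, 6, 9, 11, 12, 15, 17, 19}
Aᶜ = {2, 3, 4, 5, 7, 8, 10, 13, 14, 16, 18, 20, 21, 22, 23, 24}

Aᶜ = {2, 3, 4, 5, 7, 8, 10, 13, 14, 16, 18, 20, 21, 22, 23, 24}


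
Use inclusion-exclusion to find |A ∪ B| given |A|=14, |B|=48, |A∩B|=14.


|A ∪ B| = |A| + |B| - |A ∩ B|
= 14 + 48 - 14
= 48

|A ∪ B| = 48


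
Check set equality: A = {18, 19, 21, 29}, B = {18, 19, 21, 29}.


Two sets are equal iff they have exactly the same elements.
A = {18, 19, 21, 29}
B = {18, 19, 21, 29}
Same elements → A = B

Yes, A = B


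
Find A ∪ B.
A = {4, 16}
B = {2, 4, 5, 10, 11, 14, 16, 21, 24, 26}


A ∪ B = all elements in A or B (or both)
A = {4, 16}
B = {2, 4, 5, 10, 11, 14, 16, 21, 24, 26}
A ∪ B = {2, 4, 5, 10, 11, 14, 16, 21, 24, 26}

A ∪ B = {2, 4, 5, 10, 11, 14, 16, 21, 24, 26}


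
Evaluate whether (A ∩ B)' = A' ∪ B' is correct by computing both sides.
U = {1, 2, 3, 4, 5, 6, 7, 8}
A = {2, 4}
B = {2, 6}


LHS: A ∩ B = {2}
(A ∩ B)' = U \ (A ∩ B) = {1, 3, 4, 5, 6, 7, 8}
A' = {1, 3, 5, 6, 7, 8}, B' = {1, 3, 4, 5, 7, 8}
Claimed RHS: A' ∪ B' = {1, 3, 4, 5, 6, 7, 8}
Identity is VALID: LHS = RHS = {1, 3, 4, 5, 6, 7, 8} ✓

Identity is valid. (A ∩ B)' = A' ∪ B' = {1, 3, 4, 5, 6, 7, 8}


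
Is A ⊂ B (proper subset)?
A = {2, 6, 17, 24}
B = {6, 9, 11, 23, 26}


A ⊂ B requires: A ⊆ B AND A ≠ B.
A ⊆ B? No
A ⊄ B, so A is not a proper subset.

No, A is not a proper subset of B


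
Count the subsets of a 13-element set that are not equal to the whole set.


Total subsets = 2^n = 2^13 = 8192
Proper subsets exclude the set itself: 2^n - 1
= 8192 - 1
= 8191

Number of proper subsets = 8191


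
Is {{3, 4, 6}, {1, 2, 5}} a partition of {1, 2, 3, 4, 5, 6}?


A partition requires: (1) non-empty parts, (2) pairwise disjoint, (3) union = U
Parts: {3, 4, 6}, {1, 2, 5}
Union of parts: {1, 2, 3, 4, 5, 6}
U = {1, 2, 3, 4, 5, 6}
All non-empty? True
Pairwise disjoint? True
Covers U? True

Yes, valid partition
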